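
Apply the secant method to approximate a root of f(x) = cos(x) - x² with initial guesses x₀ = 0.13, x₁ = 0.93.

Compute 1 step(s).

f(x) = cos(x) - x²
x₀ = 0.13, x₁ = 0.93

Secant formula: x_{n+1} = x_n - f(x_n)(x_n - x_{n-1})/(f(x_n) - f(x_{n-1}))

Iteration 1:
  f(0.130000) = 0.974662
  f(0.930000) = -0.267066
  x_2 = 0.930000 - (-0.267066)×(0.930000 - 0.130000)/(-0.267066 - 0.974662)
       = 0.757939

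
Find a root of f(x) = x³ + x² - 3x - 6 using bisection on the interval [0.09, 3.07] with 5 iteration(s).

f(x) = x³ + x² - 3x - 6
Initial interval: [0.09, 3.07]

Iteration 1:
  c_1 = (0.090000 + 3.070000)/2 = 1.580000
  f(c_1) = f(1.580000) = -4.299288
  f(a) × f(c) ≥ 0, new interval: [1.580000, 3.070000]
Iteration 2:
  c_2 = (1.580000 + 3.070000)/2 = 2.325000
  f(c_2) = f(2.325000) = 4.998703
  f(a) × f(c) < 0, new interval: [1.580000, 2.325000]
Iteration 3:
  c_3 = (1.580000 + 2.325000)/2 = 1.952500
  f(c_3) = f(1.952500) = -0.601813
  f(a) × f(c) ≥ 0, new interval: [1.952500, 2.325000]
Iteration 4:
  c_4 = (1.952500 + 2.325000)/2 = 2.138750
  f(c_4) = f(2.138750) = 1.941182
  f(a) × f(c) < 0, new interval: [1.952500, 2.138750]
Iteration 5:
  c_5 = (1.952500 + 2.138750)/2 = 2.045625
  f(c_5) = f(2.045625) = 0.607791
  f(a) × f(c) < 0, new interval: [1.952500, 2.045625]

After 5 iteration(s), the approximation is c_5 = 2.045625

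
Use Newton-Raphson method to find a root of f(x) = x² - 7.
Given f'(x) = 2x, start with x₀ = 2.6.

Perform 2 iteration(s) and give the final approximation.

f(x) = x² - 7
f'(x) = 2x
x₀ = 2.6

Newton-Raphson formula: x_{n+1} = x_n - f(x_n)/f'(x_n)

Iteration 1:
  f(2.600000) = -0.240000
  f'(2.600000) = 5.200000
  x_1 = 2.600000 - (-0.240000)/5.200000 = 2.646154
Iteration 2:
  f(2.646154) = 0.002130
  f'(2.646154) = 5.292308
  x_2 = 2.646154 - 0.002130/5.292308 = 2.645751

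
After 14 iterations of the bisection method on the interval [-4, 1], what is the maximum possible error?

Bisection error bound: |error| ≤ (b-a)/2^n
|error| ≤ (1 - (-4))/2^14 = 5/2^14
|error| ≤ 0.0003051758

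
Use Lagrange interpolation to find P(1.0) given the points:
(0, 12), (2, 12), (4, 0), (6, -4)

Lagrange interpolation formula:
P(x) = Σ yᵢ × Lᵢ(x)
where Lᵢ(x) = Π_{j≠i} (x - xⱼ)/(xᵢ - xⱼ)

L_0(1.0) = (1.0 - 2)/(0 - 2) × (1.0 - 4)/(0 - 4) × (1.0 - 6)/(0 - 6) = 0.312500
L_1(1.0) = (1.0 - 0)/(2 - 0) × (1.0 - 4)/(2 - 4) × (1.0 - 6)/(2 - 6) = 0.937500
L_2(1.0) = (1.0 - 0)/(4 - 0) × (1.0 - 2)/(4 - 2) × (1.0 - 6)/(4 - 6) = -0.312500
L_3(1.0) = (1.0 - 0)/(6 - 0) × (1.0 - 2)/(6 - 2) × (1.0 - 4)/(6 - 4) = 0.062500

P(1.0) = 12×L_0(1.0) + 12×L_1(1.0) + 0×L_2(1.0) + (-4)×L_3(1.0)
P(1.0) = 14.750000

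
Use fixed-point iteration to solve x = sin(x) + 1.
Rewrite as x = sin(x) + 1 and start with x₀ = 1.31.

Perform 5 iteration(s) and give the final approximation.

Equation: x = sin(x) + 1
Fixed-point form: x = sin(x) + 1
x₀ = 1.31

x_1 = g(1.310000) = 1.966185
x_2 = g(1.966185) = 1.922847
x_3 = g(1.922847) = 1.938668
x_4 = g(1.938668) = 1.933095
x_5 = g(1.933095) = 1.935085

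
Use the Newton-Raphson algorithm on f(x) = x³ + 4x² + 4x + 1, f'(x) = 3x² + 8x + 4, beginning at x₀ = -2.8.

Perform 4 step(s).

f(x) = x³ + 4x² + 4x + 1
f'(x) = 3x² + 8x + 4
x₀ = -2.8

Newton-Raphson formula: x_{n+1} = x_n - f(x_n)/f'(x_n)

Iteration 1:
  f(-2.800000) = -0.792000
  f'(-2.800000) = 5.120000
  x_1 = -2.800000 - (-0.792000)/5.120000 = -2.645313
Iteration 2:
  f(-2.645313) = -0.101583
  f'(-2.645313) = 3.830535
  x_2 = -2.645313 - (-0.101583)/3.830535 = -2.618793
Iteration 3:
  f(-2.618793) = -0.002749
  f'(-2.618793) = 3.623889
  x_3 = -2.618793 - (-0.002749)/3.623889 = -2.618035
Iteration 4:
  f(-2.618035) = -0.000002
  f'(-2.618035) = 3.618039
  x_4 = -2.618035 - (-0.000002)/3.618039 = -2.618034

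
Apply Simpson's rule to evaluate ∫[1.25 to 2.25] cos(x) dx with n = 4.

f(x) = cos(x)
a = 1.25, b = 2.25, n = 4
h = (b - a)/n = 0.250000

Simpson's rule: (h/3)[f(x₀) + 4f(x₁) + 2f(x₂) + ... + f(xₙ)]

x_0 = 1.2500, f(x_0) = 0.315322, coefficient = 1
x_1 = 1.5000, f(x_1) = 0.070737, coefficient = 4
x_2 = 1.7500, f(x_2) = -0.178246, coefficient = 2
x_3 = 2.0000, f(x_3) = -0.416147, coefficient = 4
x_4 = 2.2500, f(x_4) = -0.628174, coefficient = 1

I ≈ (0.250000/3) × -2.050982 = -0.170915
Exact value: -0.170911
Error: 0.000004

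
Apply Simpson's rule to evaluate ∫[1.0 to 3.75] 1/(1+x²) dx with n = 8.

f(x) = 1/(1+x²)
a = 1.0, b = 3.75, n = 8
h = (b - a)/n = 0.343750

Simpson's rule: (h/3)[f(x₀) + 4f(x₁) + 2f(x₂) + ... + f(xₙ)]

x_0 = 1.0000, f(x_0) = 0.500000, coefficient = 1
x_1 = 1.3438, f(x_1) = 0.356422, coefficient = 4
x_2 = 1.6875, f(x_2) = 0.259898, coefficient = 2
x_3 = 2.0312, f(x_3) = 0.195085, coefficient = 4
x_4 = 2.3750, f(x_4) = 0.150588, coefficient = 2
x_5 = 2.7188, f(x_5) = 0.119167, coefficient = 4
x_6 = 3.0625, f(x_6) = 0.096349, coefficient = 2
x_7 = 3.4062, f(x_7) = 0.079349, coefficient = 4
x_8 = 3.7500, f(x_8) = 0.066390, coefficient = 1

I ≈ (0.343750/3) × 4.580152 = 0.524809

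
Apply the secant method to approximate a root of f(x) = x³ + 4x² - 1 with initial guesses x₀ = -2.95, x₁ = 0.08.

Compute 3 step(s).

f(x) = x³ + 4x² - 1
x₀ = -2.95, x₁ = 0.08

Secant formula: x_{n+1} = x_n - f(x_n)(x_n - x_{n-1})/(f(x_n) - f(x_{n-1}))

Iteration 1:
  f(-2.950000) = 8.137625
  f(0.080000) = -0.973888
  x_2 = 0.080000 - (-0.973888)×(0.080000 - (-2.950000))/(-0.973888 - 8.137625)
       = -0.243863
Iteration 2:
  f(0.080000) = -0.973888
  f(-0.243863) = -0.776626
  x_3 = -0.243863 - (-0.776626)×(-0.243863 - 0.080000)/(-0.776626 - (-0.973888))
       = -1.518919
Iteration 3:
  f(-0.243863) = -0.776626
  f(-1.518919) = 4.724141
  x_4 = -1.518919 - 4.724141×(-1.518919 - (-0.243863))/(4.724141 - (-0.776626))
       = -0.423882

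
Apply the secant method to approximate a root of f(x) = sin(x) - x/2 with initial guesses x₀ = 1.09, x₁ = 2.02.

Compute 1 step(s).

f(x) = sin(x) - x/2
x₀ = 1.09, x₁ = 2.02

Secant formula: x_{n+1} = x_n - f(x_n)(x_n - x_{n-1})/(f(x_n) - f(x_{n-1}))

Iteration 1:
  f(1.090000) = 0.341627
  f(2.020000) = -0.109207
  x_2 = 2.020000 - (-0.109207)×(2.020000 - 1.090000)/(-0.109207 - 0.341627)
       = 1.794723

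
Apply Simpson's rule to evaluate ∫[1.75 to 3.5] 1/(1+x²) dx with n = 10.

f(x) = 1/(1+x²)
a = 1.75, b = 3.5, n = 10
h = (b - a)/n = 0.175000

Simpson's rule: (h/3)[f(x₀) + 4f(x₁) + 2f(x₂) + ... + f(xₙ)]

x_0 = 1.7500, f(x_0) = 0.246154, coefficient = 1
x_1 = 1.9250, f(x_1) = 0.212512, coefficient = 4
x_2 = 2.1000, f(x_2) = 0.184843, coefficient = 2
x_3 = 2.2750, f(x_3) = 0.161927, coefficient = 4
x_4 = 2.4500, f(x_4) = 0.142806, coefficient = 2
x_5 = 2.6250, f(x_5) = 0.126733, coefficient = 4
x_6 = 2.8000, f(x_6) = 0.113122, coefficient = 2
x_7 = 2.9750, f(x_7) = 0.101516, coefficient = 4
x_8 = 3.1500, f(x_8) = 0.091554, coefficient = 2
x_9 = 3.3250, f(x_9) = 0.082949, coefficient = 4
x_10 = 3.5000, f(x_10) = 0.075472, coefficient = 1

I ≈ (0.175000/3) × 4.128822 = 0.240848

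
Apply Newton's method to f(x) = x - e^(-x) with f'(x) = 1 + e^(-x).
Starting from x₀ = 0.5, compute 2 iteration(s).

f(x) = x - e^(-x)
f'(x) = 1 + e^(-x)
x₀ = 0.5

Newton-Raphson formula: x_{n+1} = x_n - f(x_n)/f'(x_n)

Iteration 1:
  f(0.500000) = -0.106531
  f'(0.500000) = 1.606531
  x_1 = 0.500000 - (-0.106531)/1.606531 = 0.566311
Iteration 2:
  f(0.566311) = -0.001305
  f'(0.566311) = 1.567616
  x_2 = 0.566311 - (-0.001305)/1.567616 = 0.567143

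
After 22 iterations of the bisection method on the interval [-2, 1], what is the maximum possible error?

Bisection error bound: |error| ≤ (b-a)/2^n
|error| ≤ (1 - (-2))/2^22 = 3/2^22
|error| ≤ 0.0000007153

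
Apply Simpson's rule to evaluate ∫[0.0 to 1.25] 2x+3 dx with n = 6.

f(x) = 2x+3
a = 0.0, b = 1.25, n = 6
h = (b - a)/n = 0.208333

Simpson's rule: (h/3)[f(x₀) + 4f(x₁) + 2f(x₂) + ... + f(xₙ)]

x_0 = 0.0000, f(x_0) = 3.000000, coefficient = 1
x_1 = 0.2083, f(x_1) = 3.416667, coefficient = 4
x_2 = 0.4167, f(x_2) = 3.833333, coefficient = 2
x_3 = 0.6250, f(x_3) = 4.250000, coefficient = 4
x_4 = 0.8333, f(x_4) = 4.666667, coefficient = 2
x_5 = 1.0417, f(x_5) = 5.083333, coefficient = 4
x_6 = 1.2500, f(x_6) = 5.500000, coefficient = 1

I ≈ (0.208333/3) × 76.500000 = 5.312500
Exact value: 5.312500
Error: 0.000000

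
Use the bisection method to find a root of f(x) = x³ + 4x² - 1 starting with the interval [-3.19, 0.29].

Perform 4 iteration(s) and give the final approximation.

f(x) = x³ + 4x² - 1
Initial interval: [-3.19, 0.29]

Iteration 1:
  c_1 = (-3.190000 + 0.290000)/2 = -1.450000
  f(c_1) = f(-1.450000) = 4.361375
  f(a) × f(c) ≥ 0, new interval: [-1.450000, 0.290000]
Iteration 2:
  c_2 = (-1.450000 + 0.290000)/2 = -0.580000
  f(c_2) = f(-0.580000) = 0.150488
  f(a) × f(c) ≥ 0, new interval: [-0.580000, 0.290000]
Iteration 3:
  c_3 = (-0.580000 + 0.290000)/2 = -0.145000
  f(c_3) = f(-0.145000) = -0.918949
  f(a) × f(c) < 0, new interval: [-0.580000, -0.145000]
Iteration 4:
  c_4 = (-0.580000 + (-0.145000))/2 = -0.362500
  f(c_4) = f(-0.362500) = -0.522010
  f(a) × f(c) < 0, new interval: [-0.580000, -0.362500]

After 4 iteration(s), the approximation is c_4 = -0.362500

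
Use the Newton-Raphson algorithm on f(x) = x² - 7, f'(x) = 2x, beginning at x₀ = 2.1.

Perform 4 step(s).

f(x) = x² - 7
f'(x) = 2x
x₀ = 2.1

Newton-Raphson formula: x_{n+1} = x_n - f(x_n)/f'(x_n)

Iteration 1:
  f(2.100000) = -2.590000
  f'(2.100000) = 4.200000
  x_1 = 2.100000 - (-2.590000)/4.200000 = 2.716667
Iteration 2:
  f(2.716667) = 0.380278
  f'(2.716667) = 5.433333
  x_2 = 2.716667 - 0.380278/5.433333 = 2.646677
Iteration 3:
  f(2.646677) = 0.004899
  f'(2.646677) = 5.293354
  x_3 = 2.646677 - 0.004899/5.293354 = 2.645751
Iteration 4:
  f(2.645751) = 0.000001
  f'(2.645751) = 5.291503
  x_4 = 2.645751 - 0.000001/5.291503 = 2.645751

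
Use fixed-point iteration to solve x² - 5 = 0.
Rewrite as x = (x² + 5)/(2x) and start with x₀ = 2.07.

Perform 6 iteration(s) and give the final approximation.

Equation: x² - 5 = 0
Fixed-point form: x = (x² + 5)/(2x)
x₀ = 2.07

x_1 = g(2.070000) = 2.242729
x_2 = g(2.242729) = 2.236078
x_3 = g(2.236078) = 2.236068
x_4 = g(2.236068) = 2.236068
x_5 = g(2.236068) = 2.236068
x_6 = g(2.236068) = 2.236068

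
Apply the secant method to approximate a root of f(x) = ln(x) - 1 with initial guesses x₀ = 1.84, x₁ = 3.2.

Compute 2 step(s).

f(x) = ln(x) - 1
x₀ = 1.84, x₁ = 3.2

Secant formula: x_{n+1} = x_n - f(x_n)(x_n - x_{n-1})/(f(x_n) - f(x_{n-1}))

Iteration 1:
  f(1.840000) = -0.390234
  f(3.200000) = 0.163151
  x_2 = 3.200000 - 0.163151×(3.200000 - 1.840000)/(0.163151 - (-0.390234))
       = 2.799040
Iteration 2:
  f(3.200000) = 0.163151
  f(2.799040) = 0.029277
  x_3 = 2.799040 - 0.029277×(2.799040 - 3.200000)/(0.029277 - 0.163151)
       = 2.711355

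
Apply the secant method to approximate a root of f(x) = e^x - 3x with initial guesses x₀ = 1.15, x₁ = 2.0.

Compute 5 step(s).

f(x) = e^x - 3x
x₀ = 1.15, x₁ = 2.0

Secant formula: x_{n+1} = x_n - f(x_n)(x_n - x_{n-1})/(f(x_n) - f(x_{n-1}))

Iteration 1:
  f(1.150000) = -0.291807
  f(2.000000) = 1.389056
  x_2 = 2.000000 - 1.389056×(2.000000 - 1.150000)/(1.389056 - (-0.291807))
       = 1.297565
Iteration 2:
  f(2.000000) = 1.389056
  f(1.297565) = -0.232322
  x_3 = 1.297565 - (-0.232322)×(1.297565 - 2.000000)/(-0.232322 - 1.389056)
       = 1.398215
Iteration 3:
  f(1.297565) = -0.232322
  f(1.398215) = -0.146678
  x_4 = 1.398215 - (-0.146678)×(1.398215 - 1.297565)/(-0.146678 - (-0.232322))
       = 1.570590
Iteration 4:
  f(1.398215) = -0.146678
  f(1.570590) = 0.097715
  x_5 = 1.570590 - 0.097715×(1.570590 - 1.398215)/(0.097715 - (-0.146678))
       = 1.501669
Iteration 5:
  f(1.570590) = 0.097715
  f(1.501669) = -0.015831
  x_6 = 1.501669 - (-0.015831)×(1.501669 - 1.570590)/(-0.015831 - 0.097715)
       = 1.511279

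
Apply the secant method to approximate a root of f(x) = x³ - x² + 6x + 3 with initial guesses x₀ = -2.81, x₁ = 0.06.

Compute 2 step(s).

f(x) = x³ - x² + 6x + 3
x₀ = -2.81, x₁ = 0.06

Secant formula: x_{n+1} = x_n - f(x_n)(x_n - x_{n-1})/(f(x_n) - f(x_{n-1}))

Iteration 1:
  f(-2.810000) = -43.944141
  f(0.060000) = 3.356616
  x_2 = 0.060000 - 3.356616×(0.060000 - (-2.810000))/(3.356616 - (-43.944141))
       = -0.143665
Iteration 2:
  f(0.060000) = 3.356616
  f(-0.143665) = 2.114408
  x_3 = -0.143665 - 2.114408×(-0.143665 - 0.060000)/(2.114408 - 3.356616)
       = -0.490329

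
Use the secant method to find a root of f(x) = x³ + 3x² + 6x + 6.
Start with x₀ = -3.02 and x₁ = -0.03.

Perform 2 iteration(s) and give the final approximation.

f(x) = x³ + 3x² + 6x + 6
x₀ = -3.02, x₁ = -0.03

Secant formula: x_{n+1} = x_n - f(x_n)(x_n - x_{n-1})/(f(x_n) - f(x_{n-1}))

Iteration 1:
  f(-3.020000) = -12.302408
  f(-0.030000) = 5.822673
  x_2 = -0.030000 - 5.822673×(-0.030000 - (-3.020000))/(5.822673 - (-12.302408))
       = -0.990536
Iteration 2:
  f(-0.030000) = 5.822673
  f(-0.990536) = 2.028393
  x_3 = -0.990536 - 2.028393×(-0.990536 - (-0.030000))/(2.028393 - 5.822673)
       = -1.504031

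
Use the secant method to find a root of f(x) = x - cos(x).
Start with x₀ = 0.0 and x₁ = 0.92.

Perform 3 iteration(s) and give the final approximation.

f(x) = x - cos(x)
x₀ = 0.0, x₁ = 0.92

Secant formula: x_{n+1} = x_n - f(x_n)(x_n - x_{n-1})/(f(x_n) - f(x_{n-1}))

Iteration 1:
  f(0.000000) = -1.000000
  f(0.920000) = 0.314180
  x_2 = 0.920000 - 0.314180×(0.920000 - 0.000000)/(0.314180 - (-1.000000))
       = 0.700056
Iteration 2:
  f(0.920000) = 0.314180
  f(0.700056) = -0.064749
  x_3 = 0.700056 - (-0.064749)×(0.700056 - 0.920000)/(-0.064749 - 0.314180)
       = 0.737639
Iteration 3:
  f(0.700056) = -0.064749
  f(0.737639) = -0.002419
  x_4 = 0.737639 - (-0.002419)×(0.737639 - 0.700056)/(-0.002419 - (-0.064749))
       = 0.739098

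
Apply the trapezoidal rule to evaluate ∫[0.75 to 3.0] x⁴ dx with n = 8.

f(x) = x⁴
a = 0.75, b = 3.0, n = 8
h = (b - a)/n = 0.281250

Trapezoidal rule: (h/2)[f(x₀) + 2f(x₁) + 2f(x₂) + ... + f(xₙ)]

x_0 = 0.7500, f(x_0) = 0.316406, coefficient = 1
x_1 = 1.0312, f(x_1) = 1.130982, coefficient = 2
x_2 = 1.3125, f(x_2) = 2.967545, coefficient = 2
x_3 = 1.5938, f(x_3) = 6.451798, coefficient = 2
x_4 = 1.8750, f(x_4) = 12.359619, coefficient = 2
x_5 = 2.1562, f(x_5) = 21.617051, coefficient = 2
x_6 = 2.4375, f(x_6) = 35.300308, coefficient = 2
x_7 = 2.7188, f(x_7) = 54.635774, coefficient = 2
x_8 = 3.0000, f(x_8) = 81.000000, coefficient = 1

I ≈ (0.281250/2) × 350.242561 = 49.252860
Exact value: 48.552539
Error: 0.700321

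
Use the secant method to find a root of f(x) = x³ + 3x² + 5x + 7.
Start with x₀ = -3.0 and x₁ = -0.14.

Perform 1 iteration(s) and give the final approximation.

f(x) = x³ + 3x² + 5x + 7
x₀ = -3.0, x₁ = -0.14

Secant formula: x_{n+1} = x_n - f(x_n)(x_n - x_{n-1})/(f(x_n) - f(x_{n-1}))

Iteration 1:
  f(-3.000000) = -8.000000
  f(-0.140000) = 6.356056
  x_2 = -0.140000 - 6.356056×(-0.140000 - (-3.000000))/(6.356056 - (-8.000000))
       = -1.406248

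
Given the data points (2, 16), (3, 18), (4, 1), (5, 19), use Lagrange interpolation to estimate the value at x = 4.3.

Lagrange interpolation formula:
P(x) = Σ yᵢ × Lᵢ(x)
where Lᵢ(x) = Π_{j≠i} (x - xⱼ)/(xᵢ - xⱼ)

L_0(4.3) = (4.3 - 3)/(2 - 3) × (4.3 - 4)/(2 - 4) × (4.3 - 5)/(2 - 5) = 0.045500
L_1(4.3) = (4.3 - 2)/(3 - 2) × (4.3 - 4)/(3 - 4) × (4.3 - 5)/(3 - 5) = -0.241500
L_2(4.3) = (4.3 - 2)/(4 - 2) × (4.3 - 3)/(4 - 3) × (4.3 - 5)/(4 - 5) = 1.046500
L_3(4.3) = (4.3 - 2)/(5 - 2) × (4.3 - 3)/(5 - 3) × (4.3 - 4)/(5 - 4) = 0.149500

P(4.3) = 16×L_0(4.3) + 18×L_1(4.3) + 1×L_2(4.3) + 19×L_3(4.3)
P(4.3) = 0.268000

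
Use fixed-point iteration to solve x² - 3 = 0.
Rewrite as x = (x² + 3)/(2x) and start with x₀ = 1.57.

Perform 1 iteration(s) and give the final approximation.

Equation: x² - 3 = 0
Fixed-point form: x = (x² + 3)/(2x)
x₀ = 1.57

x_1 = g(1.570000) = 1.740414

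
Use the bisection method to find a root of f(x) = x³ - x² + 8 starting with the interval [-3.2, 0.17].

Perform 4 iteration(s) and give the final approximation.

f(x) = x³ - x² + 8
Initial interval: [-3.2, 0.17]

Iteration 1:
  c_1 = (-3.200000 + 0.170000)/2 = -1.515000
  f(c_1) = f(-1.515000) = 2.227509
  f(a) × f(c) < 0, new interval: [-3.200000, -1.515000]
Iteration 2:
  c_2 = (-3.200000 + (-1.515000))/2 = -2.357500
  f(c_2) = f(-2.357500) = -10.660334
  f(a) × f(c) ≥ 0, new interval: [-2.357500, -1.515000]
Iteration 3:
  c_3 = (-2.357500 + (-1.515000))/2 = -1.936250
  f(c_3) = f(-1.936250) = -3.008189
  f(a) × f(c) ≥ 0, new interval: [-1.936250, -1.515000]
Iteration 4:
  c_4 = (-1.936250 + (-1.515000))/2 = -1.725625
  f(c_4) = f(-1.725625) = -0.116316
  f(a) × f(c) ≥ 0, new interval: [-1.725625, -1.515000]

After 4 iteration(s), the approximation is c_4 = -1.725625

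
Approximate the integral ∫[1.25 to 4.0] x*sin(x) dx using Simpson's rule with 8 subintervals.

f(x) = x*sin(x)
a = 1.25, b = 4.0, n = 8
h = (b - a)/n = 0.343750

Simpson's rule: (h/3)[f(x₀) + 4f(x₁) + 2f(x₂) + ... + f(xₙ)]

x_0 = 1.2500, f(x_0) = 1.186231, coefficient = 1
x_1 = 1.5938, f(x_1) = 1.593330, coefficient = 4
x_2 = 1.9375, f(x_2) = 1.808684, coefficient = 2
x_3 = 2.2812, f(x_3) = 1.729338, coefficient = 4
x_4 = 2.6250, f(x_4) = 1.296541, coefficient = 2
x_5 = 2.9688, f(x_5) = 0.510576, coefficient = 4
x_6 = 3.3125, f(x_6) = -0.563379, coefficient = 2
x_7 = 3.6562, f(x_7) = -1.799740, coefficient = 4
x_8 = 4.0000, f(x_8) = -3.027210, coefficient = 1

I ≈ (0.343750/3) × 11.376728 = 1.303583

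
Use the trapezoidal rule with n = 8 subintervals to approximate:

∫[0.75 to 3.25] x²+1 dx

f(x) = x²+1
a = 0.75, b = 3.25, n = 8
h = (b - a)/n = 0.312500

Trapezoidal rule: (h/2)[f(x₀) + 2f(x₁) + 2f(x₂) + ... + f(xₙ)]

x_0 = 0.7500, f(x_0) = 1.562500, coefficient = 1
x_1 = 1.0625, f(x_1) = 2.128906, coefficient = 2
x_2 = 1.3750, f(x_2) = 2.890625, coefficient = 2
x_3 = 1.6875, f(x_3) = 3.847656, coefficient = 2
x_4 = 2.0000, f(x_4) = 5.000000, coefficient = 2
x_5 = 2.3125, f(x_5) = 6.347656, coefficient = 2
x_6 = 2.6250, f(x_6) = 7.890625, coefficient = 2
x_7 = 2.9375, f(x_7) = 9.628906, coefficient = 2
x_8 = 3.2500, f(x_8) = 11.562500, coefficient = 1

I ≈ (0.312500/2) × 88.593750 = 13.842773
Exact value: 13.802083
Error: 0.040690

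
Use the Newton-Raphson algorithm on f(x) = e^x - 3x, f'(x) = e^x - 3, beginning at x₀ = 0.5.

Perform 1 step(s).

f(x) = e^x - 3x
f'(x) = e^x - 3
x₀ = 0.5

Newton-Raphson formula: x_{n+1} = x_n - f(x_n)/f'(x_n)

Iteration 1:
  f(0.500000) = 0.148721
  f'(0.500000) = -1.351279
  x_1 = 0.500000 - 0.148721/(-1.351279) = 0.610060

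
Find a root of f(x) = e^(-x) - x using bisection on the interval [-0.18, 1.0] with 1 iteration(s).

f(x) = e^(-x) - x
Initial interval: [-0.18, 1.0]

Iteration 1:
  c_1 = (-0.180000 + 1.000000)/2 = 0.410000
  f(c_1) = f(0.410000) = 0.253650
  f(a) × f(c) ≥ 0, new interval: [0.410000, 1.000000]

After 1 iteration(s), the approximation is c_1 = 0.410000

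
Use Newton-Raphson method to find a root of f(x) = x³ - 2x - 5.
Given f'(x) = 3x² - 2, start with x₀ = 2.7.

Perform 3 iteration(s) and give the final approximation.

f(x) = x³ - 2x - 5
f'(x) = 3x² - 2
x₀ = 2.7

Newton-Raphson formula: x_{n+1} = x_n - f(x_n)/f'(x_n)

Iteration 1:
  f(2.700000) = 9.283000
  f'(2.700000) = 19.870000
  x_1 = 2.700000 - 9.283000/19.870000 = 2.232813
Iteration 2:
  f(2.232813) = 1.665964
  f'(2.232813) = 12.956366
  x_2 = 2.232813 - 1.665964/12.956366 = 2.104231
Iteration 3:
  f(2.104231) = 0.108623
  f'(2.104231) = 11.283360
  x_3 = 2.104231 - 0.108623/11.283360 = 2.094604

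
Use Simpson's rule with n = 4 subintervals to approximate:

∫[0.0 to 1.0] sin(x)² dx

f(x) = sin(x)²
a = 0.0, b = 1.0, n = 4
h = (b - a)/n = 0.250000

Simpson's rule: (h/3)[f(x₀) + 4f(x₁) + 2f(x₂) + ... + f(xₙ)]

x_0 = 0.0000, f(x_0) = 0.000000, coefficient = 1
x_1 = 0.2500, f(x_1) = 0.061209, coefficient = 4
x_2 = 0.5000, f(x_2) = 0.229849, coefficient = 2
x_3 = 0.7500, f(x_3) = 0.464631, coefficient = 4
x_4 = 1.0000, f(x_4) = 0.708073, coefficient = 1

I ≈ (0.250000/3) × 3.271132 = 0.272594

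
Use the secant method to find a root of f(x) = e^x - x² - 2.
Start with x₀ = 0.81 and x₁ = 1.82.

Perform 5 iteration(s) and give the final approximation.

f(x) = e^x - x² - 2
x₀ = 0.81, x₁ = 1.82

Secant formula: x_{n+1} = x_n - f(x_n)(x_n - x_{n-1})/(f(x_n) - f(x_{n-1}))

Iteration 1:
  f(0.810000) = -0.408192
  f(1.820000) = 0.859458
  x_2 = 1.820000 - 0.859458×(1.820000 - 0.810000)/(0.859458 - (-0.408192))
       = 1.135227
Iteration 2:
  f(1.820000) = 0.859458
  f(1.135227) = -0.176861
  x_3 = 1.135227 - (-0.176861)×(1.135227 - 1.820000)/(-0.176861 - 0.859458)
       = 1.252092
Iteration 3:
  f(1.135227) = -0.176861
  f(1.252092) = -0.070082
  x_4 = 1.252092 - (-0.070082)×(1.252092 - 1.135227)/(-0.070082 - (-0.176861))
       = 1.328794
Iteration 4:
  f(1.252092) = -0.070082
  f(1.328794) = 0.010793
  x_5 = 1.328794 - 0.010793×(1.328794 - 1.252092)/(0.010793 - (-0.070082))
       = 1.318558
Iteration 5:
  f(1.328794) = 0.010793
  f(1.318558) = -0.000568
  x_6 = 1.318558 - (-0.000568)×(1.318558 - 1.328794)/(-0.000568 - 0.010793)
       = 1.319070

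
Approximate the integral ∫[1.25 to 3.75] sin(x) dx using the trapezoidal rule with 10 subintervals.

f(x) = sin(x)
a = 1.25, b = 3.75, n = 10
h = (b - a)/n = 0.250000

Trapezoidal rule: (h/2)[f(x₀) + 2f(x₁) + 2f(x₂) + ... + f(xₙ)]

x_0 = 1.2500, f(x_0) = 0.948985, coefficient = 1
x_1 = 1.5000, f(x_1) = 0.997495, coefficient = 2
x_2 = 1.7500, f(x_2) = 0.983986, coefficient = 2
x_3 = 2.0000, f(x_3) = 0.909297, coefficient = 2
x_4 = 2.2500, f(x_4) = 0.778073, coefficient = 2
x_5 = 2.5000, f(x_5) = 0.598472, coefficient = 2
x_6 = 2.7500, f(x_6) = 0.381661, coefficient = 2
x_7 = 3.0000, f(x_7) = 0.141120, coefficient = 2
x_8 = 3.2500, f(x_8) = -0.108195, coefficient = 2
x_9 = 3.5000, f(x_9) = -0.350783, coefficient = 2
x_10 = 3.7500, f(x_10) = -0.571561, coefficient = 1

I ≈ (0.250000/2) × 9.039676 = 1.129959
Exact value: 1.135882
Error: 0.005922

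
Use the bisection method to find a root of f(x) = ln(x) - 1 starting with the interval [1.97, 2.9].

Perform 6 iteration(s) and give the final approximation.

f(x) = ln(x) - 1
Initial interval: [1.97, 2.9]

Iteration 1:
  c_1 = (1.970000 + 2.900000)/2 = 2.435000
  f(c_1) = f(2.435000) = -0.110053
  f(a) × f(c) ≥ 0, new interval: [2.435000, 2.900000]
Iteration 2:
  c_2 = (2.435000 + 2.900000)/2 = 2.667500
  f(c_2) = f(2.667500) = -0.018858
  f(a) × f(c) ≥ 0, new interval: [2.667500, 2.900000]
Iteration 3:
  c_3 = (2.667500 + 2.900000)/2 = 2.783750
  f(c_3) = f(2.783750) = 0.023799
  f(a) × f(c) < 0, new interval: [2.667500, 2.783750]
Iteration 4:
  c_4 = (2.667500 + 2.783750)/2 = 2.725625
  f(c_4) = f(2.725625) = 0.002698
  f(a) × f(c) < 0, new interval: [2.667500, 2.725625]
Iteration 5:
  c_5 = (2.667500 + 2.725625)/2 = 2.696562
  f(c_5) = f(2.696562) = -0.008022
  f(a) × f(c) ≥ 0, new interval: [2.696562, 2.725625]
Iteration 6:
  c_6 = (2.696562 + 2.725625)/2 = 2.711094
  f(c_6) = f(2.711094) = -0.002648
  f(a) × f(c) ≥ 0, new interval: [2.711094, 2.725625]

After 6 iteration(s), the approximation is c_6 = 2.711094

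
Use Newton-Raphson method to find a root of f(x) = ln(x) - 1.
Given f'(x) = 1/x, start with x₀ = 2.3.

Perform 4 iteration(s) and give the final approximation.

f(x) = ln(x) - 1
f'(x) = 1/x
x₀ = 2.3

Newton-Raphson formula: x_{n+1} = x_n - f(x_n)/f'(x_n)

Iteration 1:
  f(2.300000) = -0.167091
  f'(2.300000) = 0.434783
  x_1 = 2.300000 - (-0.167091)/0.434783 = 2.684309
Iteration 2:
  f(2.684309) = -0.012577
  f'(2.684309) = 0.372535
  x_2 = 2.684309 - (-0.012577)/0.372535 = 2.718069
Iteration 3:
  f(2.718069) = -0.000078
  f'(2.718069) = 0.367908
  x_3 = 2.718069 - (-0.000078)/0.367908 = 2.718282
Iteration 4:
  f(2.718282) = 0.000000
  f'(2.718282) = 0.367879
  x_4 = 2.718282 - 0.000000/0.367879 = 2.718282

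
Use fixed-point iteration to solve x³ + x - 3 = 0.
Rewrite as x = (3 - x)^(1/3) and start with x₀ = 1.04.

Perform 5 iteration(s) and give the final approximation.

Equation: x³ + x - 3 = 0
Fixed-point form: x = (3 - x)^(1/3)
x₀ = 1.04

x_1 = g(1.040000) = 1.251465
x_2 = g(1.251465) = 1.204735
x_3 = g(1.204735) = 1.215373
x_4 = g(1.215373) = 1.212967
x_5 = g(1.212967) = 1.213512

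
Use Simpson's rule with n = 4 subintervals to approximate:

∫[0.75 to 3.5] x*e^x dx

f(x) = x*e^x
a = 0.75, b = 3.5, n = 4
h = (b - a)/n = 0.687500

Simpson's rule: (h/3)[f(x₀) + 4f(x₁) + 2f(x₂) + ... + f(xₙ)]

x_0 = 0.7500, f(x_0) = 1.587750, coefficient = 1
x_1 = 1.4375, f(x_1) = 6.052101, coefficient = 4
x_2 = 2.1250, f(x_2) = 17.792407, coefficient = 2
x_3 = 2.8125, f(x_3) = 46.832330, coefficient = 4
x_4 = 3.5000, f(x_4) = 115.904082, coefficient = 1

I ≈ (0.687500/3) × 364.614369 = 83.557460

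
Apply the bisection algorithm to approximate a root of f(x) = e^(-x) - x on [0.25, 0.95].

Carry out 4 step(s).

f(x) = e^(-x) - x
Initial interval: [0.25, 0.95]

Iteration 1:
  c_1 = (0.250000 + 0.950000)/2 = 0.600000
  f(c_1) = f(0.600000) = -0.051188
  f(a) × f(c) < 0, new interval: [0.250000, 0.600000]
Iteration 2:
  c_2 = (0.250000 + 0.600000)/2 = 0.425000
  f(c_2) = f(0.425000) = 0.228770
  f(a) × f(c) ≥ 0, new interval: [0.425000, 0.600000]
Iteration 3:
  c_3 = (0.425000 + 0.600000)/2 = 0.512500
  f(c_3) = f(0.512500) = 0.086496
  f(a) × f(c) ≥ 0, new interval: [0.512500, 0.600000]
Iteration 4:
  c_4 = (0.512500 + 0.600000)/2 = 0.556250
  f(c_4) = f(0.556250) = 0.017105
  f(a) × f(c) ≥ 0, new interval: [0.556250, 0.600000]

After 4 iteration(s), the approximation is c_4 = 0.556250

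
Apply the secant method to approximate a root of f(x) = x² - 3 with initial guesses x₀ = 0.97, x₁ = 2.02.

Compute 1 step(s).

f(x) = x² - 3
x₀ = 0.97, x₁ = 2.02

Secant formula: x_{n+1} = x_n - f(x_n)(x_n - x_{n-1})/(f(x_n) - f(x_{n-1}))

Iteration 1:
  f(0.970000) = -2.059100
  f(2.020000) = 1.080400
  x_2 = 2.020000 - 1.080400×(2.020000 - 0.970000)/(1.080400 - (-2.059100))
       = 1.658662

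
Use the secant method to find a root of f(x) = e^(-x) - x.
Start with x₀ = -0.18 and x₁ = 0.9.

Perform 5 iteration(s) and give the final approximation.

f(x) = e^(-x) - x
x₀ = -0.18, x₁ = 0.9

Secant formula: x_{n+1} = x_n - f(x_n)(x_n - x_{n-1})/(f(x_n) - f(x_{n-1}))

Iteration 1:
  f(-0.180000) = 1.377217
  f(0.900000) = -0.493430
  x_2 = 0.900000 - (-0.493430)×(0.900000 - (-0.180000))/(-0.493430 - 1.377217)
       = 0.615123
Iteration 2:
  f(0.900000) = -0.493430
  f(0.615123) = -0.074548
  x_3 = 0.615123 - (-0.074548)×(0.615123 - 0.900000)/(-0.074548 - (-0.493430))
       = 0.564423
Iteration 3:
  f(0.615123) = -0.074548
  f(0.564423) = 0.004265
  x_4 = 0.564423 - 0.004265×(0.564423 - 0.615123)/(0.004265 - (-0.074548))
       = 0.567167
Iteration 4:
  f(0.564423) = 0.004265
  f(0.567167) = -0.000037
  x_5 = 0.567167 - (-0.000037)×(0.567167 - 0.564423)/(-0.000037 - 0.004265)
       = 0.567143
Iteration 5:
  f(0.567167) = -0.000037
  f(0.567143) = 0.000000
  x_6 = 0.567143 - 0.000000×(0.567143 - 0.567167)/(0.000000 - (-0.000037))
       = 0.567143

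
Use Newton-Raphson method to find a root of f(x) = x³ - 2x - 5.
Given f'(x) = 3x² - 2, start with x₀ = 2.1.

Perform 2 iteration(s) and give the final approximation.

f(x) = x³ - 2x - 5
f'(x) = 3x² - 2
x₀ = 2.1

Newton-Raphson formula: x_{n+1} = x_n - f(x_n)/f'(x_n)

Iteration 1:
  f(2.100000) = 0.061000
  f'(2.100000) = 11.230000
  x_1 = 2.100000 - 0.061000/11.230000 = 2.094568
Iteration 2:
  f(2.094568) = 0.000186
  f'(2.094568) = 11.161647
  x_2 = 2.094568 - 0.000186/11.161647 = 2.094551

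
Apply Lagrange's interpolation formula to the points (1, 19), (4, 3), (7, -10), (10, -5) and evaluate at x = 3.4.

Lagrange interpolation formula:
P(x) = Σ yᵢ × Lᵢ(x)
where Lᵢ(x) = Π_{j≠i} (x - xⱼ)/(xᵢ - xⱼ)

L_0(3.4) = (3.4 - 4)/(1 - 4) × (3.4 - 7)/(1 - 7) × (3.4 - 10)/(1 - 10) = 0.088000
L_1(3.4) = (3.4 - 1)/(4 - 1) × (3.4 - 7)/(4 - 7) × (3.4 - 10)/(4 - 10) = 1.056000
L_2(3.4) = (3.4 - 1)/(7 - 1) × (3.4 - 4)/(7 - 4) × (3.4 - 10)/(7 - 10) = -0.176000
L_3(3.4) = (3.4 - 1)/(10 - 1) × (3.4 - 4)/(10 - 4) × (3.4 - 7)/(10 - 7) = 0.032000

P(3.4) = 19×L_0(3.4) + 3×L_1(3.4) + (-10)×L_2(3.4) + (-5)×L_3(3.4)
P(3.4) = 6.440000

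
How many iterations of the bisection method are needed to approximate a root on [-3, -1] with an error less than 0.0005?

We need (b-a)/2^n ≤ 0.0005
(-1 - (-3))/2^n ≤ 0.0005
2/2^n ≤ 0.0005
2^n ≥ 4000
n ≥ log₂(4000) = 11.97
n ≥ 12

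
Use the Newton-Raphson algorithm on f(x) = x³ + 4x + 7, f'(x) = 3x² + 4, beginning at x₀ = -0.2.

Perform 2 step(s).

f(x) = x³ + 4x + 7
f'(x) = 3x² + 4
x₀ = -0.2

Newton-Raphson formula: x_{n+1} = x_n - f(x_n)/f'(x_n)

Iteration 1:
  f(-0.200000) = 6.192000
  f'(-0.200000) = 4.120000
  x_1 = -0.200000 - 6.192000/4.120000 = -1.702913
Iteration 2:
  f(-1.702913) = -4.749946
  f'(-1.702913) = 12.699734
  x_2 = -1.702913 - (-4.749946)/12.699734 = -1.328893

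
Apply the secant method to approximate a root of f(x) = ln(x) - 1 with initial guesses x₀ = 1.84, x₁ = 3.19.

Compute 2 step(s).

f(x) = ln(x) - 1
x₀ = 1.84, x₁ = 3.19

Secant formula: x_{n+1} = x_n - f(x_n)(x_n - x_{n-1})/(f(x_n) - f(x_{n-1}))

Iteration 1:
  f(1.840000) = -0.390234
  f(3.190000) = 0.160021
  x_2 = 3.190000 - 0.160021×(3.190000 - 1.840000)/(0.160021 - (-0.390234))
       = 2.797404
Iteration 2:
  f(3.190000) = 0.160021
  f(2.797404) = 0.028692
  x_3 = 2.797404 - 0.028692×(2.797404 - 3.190000)/(0.028692 - 0.160021)
       = 2.711632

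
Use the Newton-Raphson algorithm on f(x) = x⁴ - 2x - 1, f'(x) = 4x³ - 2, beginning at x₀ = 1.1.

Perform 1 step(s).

f(x) = x⁴ - 2x - 1
f'(x) = 4x³ - 2
x₀ = 1.1

Newton-Raphson formula: x_{n+1} = x_n - f(x_n)/f'(x_n)

Iteration 1:
  f(1.100000) = -1.735900
  f'(1.100000) = 3.324000
  x_1 = 1.100000 - (-1.735900)/3.324000 = 1.622232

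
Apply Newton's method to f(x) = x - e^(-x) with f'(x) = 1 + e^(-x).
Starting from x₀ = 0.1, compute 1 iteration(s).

f(x) = x - e^(-x)
f'(x) = 1 + e^(-x)
x₀ = 0.1

Newton-Raphson formula: x_{n+1} = x_n - f(x_n)/f'(x_n)

Iteration 1:
  f(0.100000) = -0.804837
  f'(0.100000) = 1.904837
  x_1 = 0.100000 - (-0.804837)/1.904837 = 0.522523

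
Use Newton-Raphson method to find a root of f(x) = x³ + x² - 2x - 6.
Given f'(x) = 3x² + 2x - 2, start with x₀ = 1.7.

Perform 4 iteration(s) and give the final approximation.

f(x) = x³ + x² - 2x - 6
f'(x) = 3x² + 2x - 2
x₀ = 1.7

Newton-Raphson formula: x_{n+1} = x_n - f(x_n)/f'(x_n)

Iteration 1:
  f(1.700000) = -1.597000
  f'(1.700000) = 10.070000
  x_1 = 1.700000 - (-1.597000)/10.070000 = 1.858590
Iteration 2:
  f(1.858590) = 0.157408
  f'(1.858590) = 12.080249
  x_2 = 1.858590 - 0.157408/12.080249 = 1.845560
Iteration 3:
  f(1.845560) = 0.001114
  f'(1.845560) = 11.909391
  x_3 = 1.845560 - 0.001114/11.909391 = 1.845466
Iteration 4:
  f(1.845466) = 0.000000
  f'(1.845466) = 11.908168
  x_4 = 1.845466 - 0.000000/11.908168 = 1.845466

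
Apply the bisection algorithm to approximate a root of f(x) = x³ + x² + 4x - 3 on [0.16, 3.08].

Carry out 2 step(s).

f(x) = x³ + x² + 4x - 3
Initial interval: [0.16, 3.08]

Iteration 1:
  c_1 = (0.160000 + 3.080000)/2 = 1.620000
  f(c_1) = f(1.620000) = 10.355928
  f(a) × f(c) < 0, new interval: [0.160000, 1.620000]
Iteration 2:
  c_2 = (0.160000 + 1.620000)/2 = 0.890000
  f(c_2) = f(0.890000) = 2.057069
  f(a) × f(c) < 0, new interval: [0.160000, 0.890000]

After 2 iteration(s), the approximation is c_2 = 0.890000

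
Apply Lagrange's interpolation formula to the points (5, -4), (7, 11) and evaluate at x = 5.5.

Lagrange interpolation formula:
P(x) = Σ yᵢ × Lᵢ(x)
where Lᵢ(x) = Π_{j≠i} (x - xⱼ)/(xᵢ - xⱼ)

L_0(5.5) = (5.5 - 7)/(5 - 7) = 0.750000
L_1(5.5) = (5.5 - 5)/(7 - 5) = 0.250000

P(5.5) = (-4)×L_0(5.5) + 11×L_1(5.5)
P(5.5) = -0.250000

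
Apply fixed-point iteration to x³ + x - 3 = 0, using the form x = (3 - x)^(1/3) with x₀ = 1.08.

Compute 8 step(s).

Equation: x³ + x - 3 = 0
Fixed-point form: x = (3 - x)^(1/3)
x₀ = 1.08

x_1 = g(1.080000) = 1.242893
x_2 = g(1.242893) = 1.206700
x_3 = g(1.206700) = 1.214929
x_4 = g(1.214929) = 1.213068
x_5 = g(1.213068) = 1.213489
x_6 = g(1.213489) = 1.213394
x_7 = g(1.213394) = 1.213416
x_8 = g(1.213416) = 1.213411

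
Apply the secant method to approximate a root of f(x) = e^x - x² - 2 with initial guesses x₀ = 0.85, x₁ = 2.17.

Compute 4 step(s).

f(x) = e^x - x² - 2
x₀ = 0.85, x₁ = 2.17

Secant formula: x_{n+1} = x_n - f(x_n)(x_n - x_{n-1})/(f(x_n) - f(x_{n-1}))

Iteration 1:
  f(0.850000) = -0.382853
  f(2.170000) = 2.049384
  x_2 = 2.170000 - 2.049384×(2.170000 - 0.850000)/(2.049384 - (-0.382853))
       = 1.057778
Iteration 2:
  f(2.170000) = 2.049384
  f(1.057778) = -0.238929
  x_3 = 1.057778 - (-0.238929)×(1.057778 - 2.170000)/(-0.238929 - 2.049384)
       = 1.173909
Iteration 3:
  f(1.057778) = -0.238929
  f(1.173909) = -0.143451
  x_4 = 1.173909 - (-0.143451)×(1.173909 - 1.057778)/(-0.143451 - (-0.238929))
       = 1.348387
Iteration 4:
  f(1.173909) = -0.143451
  f(1.348387) = 0.033061
  x_5 = 1.348387 - 0.033061×(1.348387 - 1.173909)/(0.033061 - (-0.143451))
       = 1.315707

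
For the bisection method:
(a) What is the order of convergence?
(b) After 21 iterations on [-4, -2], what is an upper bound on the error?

(a) Bisection has linear (order 1) convergence; the error is halved each step.

(b) Error bound = (b-a)/2^n = (-2 - (-4))/2^{21}
    = 2/2^{21}

(a) 1 (linear); (b) error ≤ 9.54e-07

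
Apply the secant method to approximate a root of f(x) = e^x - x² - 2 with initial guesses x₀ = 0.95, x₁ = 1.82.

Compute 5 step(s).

f(x) = e^x - x² - 2
x₀ = 0.95, x₁ = 1.82

Secant formula: x_{n+1} = x_n - f(x_n)(x_n - x_{n-1})/(f(x_n) - f(x_{n-1}))

Iteration 1:
  f(0.950000) = -0.316790
  f(1.820000) = 0.859458
  x_2 = 1.820000 - 0.859458×(1.820000 - 0.950000)/(0.859458 - (-0.316790))
       = 1.184311
Iteration 2:
  f(1.820000) = 0.859458
  f(1.184311) = -0.134159
  x_3 = 1.184311 - (-0.134159)×(1.184311 - 1.820000)/(-0.134159 - 0.859458)
       = 1.270142
Iteration 3:
  f(1.184311) = -0.134159
  f(1.270142) = -0.051903
  x_4 = 1.270142 - (-0.051903)×(1.270142 - 1.184311)/(-0.051903 - (-0.134159))
       = 1.324300
Iteration 4:
  f(1.270142) = -0.051903
  f(1.324300) = 0.005783
  x_5 = 1.324300 - 0.005783×(1.324300 - 1.270142)/(0.005783 - (-0.051903))
       = 1.318871
Iteration 5:
  f(1.324300) = 0.005783
  f(1.318871) = -0.000223
  x_6 = 1.318871 - (-0.000223)×(1.318871 - 1.324300)/(-0.000223 - 0.005783)
       = 1.319073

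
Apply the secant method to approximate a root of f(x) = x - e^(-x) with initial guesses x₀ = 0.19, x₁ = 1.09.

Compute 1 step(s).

f(x) = x - e^(-x)
x₀ = 0.19, x₁ = 1.09

Secant formula: x_{n+1} = x_n - f(x_n)(x_n - x_{n-1})/(f(x_n) - f(x_{n-1}))

Iteration 1:
  f(0.190000) = -0.636959
  f(1.090000) = 0.753784
  x_2 = 1.090000 - 0.753784×(1.090000 - 0.190000)/(0.753784 - (-0.636959))
       = 0.602199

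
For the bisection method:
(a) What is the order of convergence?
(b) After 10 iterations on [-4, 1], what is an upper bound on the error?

(a) Bisection has linear (order 1) convergence; the error is halved each step.

(b) Error bound = (b-a)/2^n = (1 - (-4))/2^{10}
    = 5/2^{10}

(a) 1 (linear); (b) error ≤ 4.88e-03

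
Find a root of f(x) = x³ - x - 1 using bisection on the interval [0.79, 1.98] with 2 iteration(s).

f(x) = x³ - x - 1
Initial interval: [0.79, 1.98]

Iteration 1:
  c_1 = (0.790000 + 1.980000)/2 = 1.385000
  f(c_1) = f(1.385000) = 0.271742
  f(a) × f(c) < 0, new interval: [0.790000, 1.385000]
Iteration 2:
  c_2 = (0.790000 + 1.385000)/2 = 1.087500
  f(c_2) = f(1.087500) = -0.801361
  f(a) × f(c) ≥ 0, new interval: [1.087500, 1.385000]

After 2 iteration(s), the approximation is c_2 = 1.087500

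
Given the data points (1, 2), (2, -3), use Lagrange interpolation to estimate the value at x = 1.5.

Lagrange interpolation formula:
P(x) = Σ yᵢ × Lᵢ(x)
where Lᵢ(x) = Π_{j≠i} (x - xⱼ)/(xᵢ - xⱼ)

L_0(1.5) = (1.5 - 2)/(1 - 2) = 0.500000
L_1(1.5) = (1.5 - 1)/(2 - 1) = 0.500000

P(1.5) = 2×L_0(1.5) + (-3)×L_1(1.5)
P(1.5) = -0.500000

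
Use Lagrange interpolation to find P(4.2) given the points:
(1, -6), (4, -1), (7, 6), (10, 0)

Lagrange interpolation formula:
P(x) = Σ yᵢ × Lᵢ(x)
where Lᵢ(x) = Π_{j≠i} (x - xⱼ)/(xᵢ - xⱼ)

L_0(4.2) = (4.2 - 4)/(1 - 4) × (4.2 - 7)/(1 - 7) × (4.2 - 10)/(1 - 10) = -0.020049
L_1(4.2) = (4.2 - 1)/(4 - 1) × (4.2 - 7)/(4 - 7) × (4.2 - 10)/(4 - 10) = 0.962370
L_2(4.2) = (4.2 - 1)/(7 - 1) × (4.2 - 4)/(7 - 4) × (4.2 - 10)/(7 - 10) = 0.068741
L_3(4.2) = (4.2 - 1)/(10 - 1) × (4.2 - 4)/(10 - 4) × (4.2 - 7)/(10 - 7) = -0.011062

P(4.2) = (-6)×L_0(4.2) + (-1)×L_1(4.2) + 6×L_2(4.2) + 0×L_3(4.2)
P(4.2) = -0.429630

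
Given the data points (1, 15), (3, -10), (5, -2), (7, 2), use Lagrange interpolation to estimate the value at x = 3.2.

Lagrange interpolation formula:
P(x) = Σ yᵢ × Lᵢ(x)
where Lᵢ(x) = Π_{j≠i} (x - xⱼ)/(xᵢ - xⱼ)

L_0(3.2) = (3.2 - 3)/(1 - 3) × (3.2 - 5)/(1 - 5) × (3.2 - 7)/(1 - 7) = -0.028500
L_1(3.2) = (3.2 - 1)/(3 - 1) × (3.2 - 5)/(3 - 5) × (3.2 - 7)/(3 - 7) = 0.940500
L_2(3.2) = (3.2 - 1)/(5 - 1) × (3.2 - 3)/(5 - 3) × (3.2 - 7)/(5 - 7) = 0.104500
L_3(3.2) = (3.2 - 1)/(7 - 1) × (3.2 - 3)/(7 - 3) × (3.2 - 5)/(7 - 5) = -0.016500

P(3.2) = 15×L_0(3.2) + (-10)×L_1(3.2) + (-2)×L_2(3.2) + 2×L_3(3.2)
P(3.2) = -10.074500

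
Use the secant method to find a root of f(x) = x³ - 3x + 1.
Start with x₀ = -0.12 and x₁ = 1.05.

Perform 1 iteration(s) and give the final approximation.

f(x) = x³ - 3x + 1
x₀ = -0.12, x₁ = 1.05

Secant formula: x_{n+1} = x_n - f(x_n)(x_n - x_{n-1})/(f(x_n) - f(x_{n-1}))

Iteration 1:
  f(-0.120000) = 1.358272
  f(1.050000) = -0.992375
  x_2 = 1.050000 - (-0.992375)×(1.050000 - (-0.120000))/(-0.992375 - 1.358272)
       = 0.556060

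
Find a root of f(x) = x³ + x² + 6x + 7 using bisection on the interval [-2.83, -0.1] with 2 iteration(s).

f(x) = x³ + x² + 6x + 7
Initial interval: [-2.83, -0.1]

Iteration 1:
  c_1 = (-2.830000 + (-0.100000))/2 = -1.465000
  f(c_1) = f(-1.465000) = -2.787995
  f(a) × f(c) ≥ 0, new interval: [-1.465000, -0.100000]
Iteration 2:
  c_2 = (-1.465000 + (-0.100000))/2 = -0.782500
  f(c_2) = f(-0.782500) = 2.438177
  f(a) × f(c) < 0, new interval: [-1.465000, -0.782500]

After 2 iteration(s), the approximation is c_2 = -0.782500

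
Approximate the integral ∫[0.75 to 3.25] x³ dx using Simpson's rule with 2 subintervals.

f(x) = x³
a = 0.75, b = 3.25, n = 2
h = (b - a)/n = 1.250000

Simpson's rule: (h/3)[f(x₀) + 4f(x₁) + 2f(x₂) + ... + f(xₙ)]

x_0 = 0.7500, f(x_0) = 0.421875, coefficient = 1
x_1 = 2.0000, f(x_1) = 8.000000, coefficient = 4
x_2 = 3.2500, f(x_2) = 34.328125, coefficient = 1

I ≈ (1.250000/3) × 66.750000 = 27.812500
Exact value: 27.812500
Error: 0.000000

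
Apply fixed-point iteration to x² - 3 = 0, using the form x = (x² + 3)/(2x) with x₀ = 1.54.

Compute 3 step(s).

Equation: x² - 3 = 0
Fixed-point form: x = (x² + 3)/(2x)
x₀ = 1.54

x_1 = g(1.540000) = 1.744026
x_2 = g(1.744026) = 1.732092
x_3 = g(1.732092) = 1.732051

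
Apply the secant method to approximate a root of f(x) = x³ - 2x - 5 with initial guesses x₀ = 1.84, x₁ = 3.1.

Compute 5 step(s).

f(x) = x³ - 2x - 5
x₀ = 1.84, x₁ = 3.1

Secant formula: x_{n+1} = x_n - f(x_n)(x_n - x_{n-1})/(f(x_n) - f(x_{n-1}))

Iteration 1:
  f(1.840000) = -2.450496
  f(3.100000) = 18.591000
  x_2 = 3.100000 - 18.591000×(3.100000 - 1.840000)/(18.591000 - (-2.450496))
       = 1.986740
Iteration 2:
  f(3.100000) = 18.591000
  f(1.986740) = -1.131549
  x_3 = 1.986740 - (-1.131549)×(1.986740 - 3.100000)/(-1.131549 - 18.591000)
       = 2.050611
Iteration 3:
  f(1.986740) = -1.131549
  f(2.050611) = -0.478388
  x_4 = 2.050611 - (-0.478388)×(2.050611 - 1.986740)/(-0.478388 - (-1.131549))
       = 2.097392
Iteration 4:
  f(2.050611) = -0.478388
  f(2.097392) = 0.031756
  x_5 = 2.097392 - 0.031756×(2.097392 - 2.050611)/(0.031756 - (-0.478388))
       = 2.094480
Iteration 5:
  f(2.097392) = 0.031756
  f(2.094480) = -0.000797
  x_6 = 2.094480 - (-0.000797)×(2.094480 - 2.097392)/(-0.000797 - 0.031756)
       = 2.094551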